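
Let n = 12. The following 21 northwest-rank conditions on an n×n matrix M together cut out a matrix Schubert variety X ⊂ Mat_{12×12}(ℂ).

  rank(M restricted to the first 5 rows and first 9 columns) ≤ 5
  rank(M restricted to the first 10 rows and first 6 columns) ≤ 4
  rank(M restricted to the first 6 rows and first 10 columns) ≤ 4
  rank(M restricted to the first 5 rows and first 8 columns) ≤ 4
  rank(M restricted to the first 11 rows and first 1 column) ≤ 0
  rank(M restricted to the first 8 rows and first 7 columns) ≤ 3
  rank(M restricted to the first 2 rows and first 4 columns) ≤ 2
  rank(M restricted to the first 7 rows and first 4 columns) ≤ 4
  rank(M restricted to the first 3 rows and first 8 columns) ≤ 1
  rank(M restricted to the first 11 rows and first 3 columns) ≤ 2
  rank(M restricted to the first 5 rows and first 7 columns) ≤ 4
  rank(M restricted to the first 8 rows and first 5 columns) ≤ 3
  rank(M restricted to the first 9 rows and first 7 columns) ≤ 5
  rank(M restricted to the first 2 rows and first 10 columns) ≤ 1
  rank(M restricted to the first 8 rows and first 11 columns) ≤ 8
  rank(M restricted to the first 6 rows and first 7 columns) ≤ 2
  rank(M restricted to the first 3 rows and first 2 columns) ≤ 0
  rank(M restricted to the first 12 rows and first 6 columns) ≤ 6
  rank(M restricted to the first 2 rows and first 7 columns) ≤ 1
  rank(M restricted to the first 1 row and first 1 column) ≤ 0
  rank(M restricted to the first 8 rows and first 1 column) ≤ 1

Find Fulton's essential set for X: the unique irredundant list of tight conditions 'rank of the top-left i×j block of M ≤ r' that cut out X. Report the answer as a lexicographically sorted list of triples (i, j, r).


Recovering R(i,j) via the rank-extension bound from the 21 conditions:

  R[1]: 0  0  1  1  1  1  1  1  1  1  1  1
  R[2]: 0  0  1  1  1  1  1  1  1  1  2  2
  R[3]: 0  0  1  1  1  1  1  1  2  2  3  3
  R[4]: 0  1  2  2  2  2  2  2  3  3  4  4
  R[5]: 0  1  2  2  2  2  2  3  4  4  5  5
  R[6]: 0  1  2  2  2  2  2  3  4  4  5  6
  R[7]: 0  1  2  3  3  3  3  4  5  5  6  7
  R[8]: 0  1  2  3  3  3  3  4  5  6  7  8
  R[9]: 0  1  2  3  4  4  4  5  6  7  8  9
  R[10]: 0  1  2  3  4  4  5  6  7  8  9  10
  R[11]: 0  1  2  3  4  5  6  7  8  9  10  11
  R[12]: 1  2  3  4  5  6  7  8  9  10  11  12

reading off 1-entries of Δ²R: w = (3, 11, 9, 2, 8, 12, 4, 10, 5, 7, 6, 1).

ℓ(w)=39; the 8 essential cells (i,j,r):

[(2, 10, 1), (3, 2, 0), (3, 8, 1), (6, 7, 2), (6, 10, 4), (8, 7, 3), (10, 6, 4), (11, 1, 0)]


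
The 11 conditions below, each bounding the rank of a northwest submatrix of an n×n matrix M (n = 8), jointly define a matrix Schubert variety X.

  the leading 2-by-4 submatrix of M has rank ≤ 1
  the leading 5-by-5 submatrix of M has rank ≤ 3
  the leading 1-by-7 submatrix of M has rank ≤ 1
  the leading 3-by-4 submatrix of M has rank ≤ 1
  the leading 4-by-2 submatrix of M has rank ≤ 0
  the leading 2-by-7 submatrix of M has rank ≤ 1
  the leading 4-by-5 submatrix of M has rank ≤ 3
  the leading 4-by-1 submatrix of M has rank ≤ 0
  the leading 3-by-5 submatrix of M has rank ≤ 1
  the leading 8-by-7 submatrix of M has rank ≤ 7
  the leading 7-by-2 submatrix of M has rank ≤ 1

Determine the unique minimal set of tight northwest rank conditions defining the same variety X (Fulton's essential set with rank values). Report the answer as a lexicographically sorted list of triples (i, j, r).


Rank table r_w(8×8) implied by the 11 constraints:

  0 0 1 1 1 1 1 1
  0 0 1 1 1 1 1 2
  0 0 1 1 1 2 2 3
  0 0 1 2 2 3 3 4
  1 1 2 3 3 4 4 5
  1 1 2 3 4 5 5 6
  1 1 2 3 4 5 6 7
  1 2 3 4 5 6 7 8

second differences of R give the permutation w = (3, 8, 6, 4, 1, 5, 7, 2).

ℓ(w)=16; the 4 essential cells (i,j,r):

[(2, 7, 1), (3, 5, 1), (4, 2, 0), (7, 2, 1)]


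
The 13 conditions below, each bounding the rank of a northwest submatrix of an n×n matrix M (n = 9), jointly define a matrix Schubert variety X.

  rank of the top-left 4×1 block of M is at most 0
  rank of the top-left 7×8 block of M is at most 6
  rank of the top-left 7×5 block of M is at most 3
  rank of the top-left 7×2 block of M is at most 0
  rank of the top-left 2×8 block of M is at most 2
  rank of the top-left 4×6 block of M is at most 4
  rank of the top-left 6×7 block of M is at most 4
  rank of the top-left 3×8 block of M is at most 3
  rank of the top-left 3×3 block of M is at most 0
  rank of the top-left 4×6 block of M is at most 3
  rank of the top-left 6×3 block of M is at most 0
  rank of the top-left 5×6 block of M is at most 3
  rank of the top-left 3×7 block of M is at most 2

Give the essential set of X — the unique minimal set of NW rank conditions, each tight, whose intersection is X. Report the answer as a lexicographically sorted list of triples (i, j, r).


Propagating the 13 rank bounds to every northwest block:

  0 | 0 | 0 | 1 | 1 | 1 | 1 | 1 | 1
  0 | 0 | 0 | 1 | 2 | 2 | 2 | 2 | 2
  0 | 0 | 0 | 1 | 2 | 2 | 2 | 3 | 3
  0 | 0 | 0 | 1 | 2 | 3 | 3 | 4 | 4
  0 | 0 | 0 | 1 | 2 | 3 | 4 | 5 | 5
  0 | 0 | 0 | 1 | 2 | 3 | 4 | 5 | 6
  0 | 0 | 1 | 2 | 3 | 4 | 5 | 6 | 7
  1 | 1 | 2 | 3 | 4 | 5 | 6 | 7 | 8
  1 | 2 | 3 | 4 | 5 | 6 | 7 | 8 | 9

reading off 1-entries of Δ²R: w = (4, 5, 8, 6, 7, 9, 3, 1, 2).

Fulton essential set (3 of the 22 Rothe cells):

[(3, 7, 2), (6, 3, 0), (7, 2, 0)]


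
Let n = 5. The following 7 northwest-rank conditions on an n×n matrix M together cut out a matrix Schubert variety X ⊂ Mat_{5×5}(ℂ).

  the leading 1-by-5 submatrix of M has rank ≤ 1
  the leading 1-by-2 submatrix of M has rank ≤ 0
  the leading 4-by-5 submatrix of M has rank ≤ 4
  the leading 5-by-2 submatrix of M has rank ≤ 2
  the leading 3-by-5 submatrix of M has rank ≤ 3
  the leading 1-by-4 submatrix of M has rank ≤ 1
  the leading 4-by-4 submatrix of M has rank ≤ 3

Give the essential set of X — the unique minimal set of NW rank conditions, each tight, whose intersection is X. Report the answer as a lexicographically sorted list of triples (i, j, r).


The tightest implied rank at each (i,j), from the 7 conditions:

  R[1]: 0 | 0 | 1 | 1 | 1
  R[2]: 1 | 1 | 2 | 2 | 2
  R[3]: 1 | 2 | 3 | 3 | 3
  R[4]: 1 | 2 | 3 | 3 | 4
  R[5]: 1 | 2 | 3 | 4 | 5

the unique w with this rank table is (3, 1, 2, 5, 4).

|D(w)|=3, |Ess(w)|=2:

[(1, 2, 0), (4, 4, 3)]


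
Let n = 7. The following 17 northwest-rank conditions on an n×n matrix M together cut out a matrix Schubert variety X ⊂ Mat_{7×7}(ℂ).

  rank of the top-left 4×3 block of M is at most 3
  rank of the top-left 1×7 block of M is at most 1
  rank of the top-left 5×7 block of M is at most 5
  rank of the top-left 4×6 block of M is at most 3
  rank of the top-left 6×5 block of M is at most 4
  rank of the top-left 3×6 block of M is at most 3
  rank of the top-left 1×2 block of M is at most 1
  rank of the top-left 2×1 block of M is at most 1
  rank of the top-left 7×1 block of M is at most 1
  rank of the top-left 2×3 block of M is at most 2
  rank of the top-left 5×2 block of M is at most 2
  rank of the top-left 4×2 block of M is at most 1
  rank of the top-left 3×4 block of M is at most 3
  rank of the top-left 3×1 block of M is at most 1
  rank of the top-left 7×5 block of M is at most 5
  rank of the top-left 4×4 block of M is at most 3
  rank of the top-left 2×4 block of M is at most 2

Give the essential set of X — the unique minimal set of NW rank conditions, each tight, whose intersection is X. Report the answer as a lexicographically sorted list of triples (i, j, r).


The tightest implied rank at each (i,j), from the 17 conditions:

  row 1: 1  1  1  1  1  1  1
  row 2: 1  1  2  2  2  2  2
  row 3: 1  1  2  3  3  3  3
  row 4: 1  1  2  3  3  3  4
  row 5: 1  2  3  4  4  4  5
  row 6: 1  2  3  4  4  5  6
  row 7: 1  2  3  4  5  6  7

second differences of R give the permutation w = (1, 3, 4, 7, 2, 6, 5).

3 SE-corners of the 6-cell Rothe diagram give Ess(w):

[(4, 2, 1), (4, 6, 3), (6, 5, 4)]


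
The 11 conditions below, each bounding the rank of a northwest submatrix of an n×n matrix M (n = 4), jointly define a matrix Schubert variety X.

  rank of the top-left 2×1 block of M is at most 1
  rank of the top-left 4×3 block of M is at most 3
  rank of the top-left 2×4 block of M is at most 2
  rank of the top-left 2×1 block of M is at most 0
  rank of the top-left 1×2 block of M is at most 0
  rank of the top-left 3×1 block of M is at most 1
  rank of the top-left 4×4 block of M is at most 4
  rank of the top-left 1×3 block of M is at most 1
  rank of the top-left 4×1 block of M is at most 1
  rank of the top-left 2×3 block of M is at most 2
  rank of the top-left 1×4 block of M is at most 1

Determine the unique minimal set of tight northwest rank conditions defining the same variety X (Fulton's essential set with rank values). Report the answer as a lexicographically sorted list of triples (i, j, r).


Recovering R(i,j) via the rank-extension bound from the 11 conditions:

  R[1]: 0  0  1  1
  R[2]: 0  1  2  2
  R[3]: 1  2  3  3
  R[4]: 1  2  3  4

giving w = (3, 2, 1, 4) via Δ²R.

|D(w)|=3, |Ess(w)|=2:

[(1, 2, 0), (2, 1, 0)]


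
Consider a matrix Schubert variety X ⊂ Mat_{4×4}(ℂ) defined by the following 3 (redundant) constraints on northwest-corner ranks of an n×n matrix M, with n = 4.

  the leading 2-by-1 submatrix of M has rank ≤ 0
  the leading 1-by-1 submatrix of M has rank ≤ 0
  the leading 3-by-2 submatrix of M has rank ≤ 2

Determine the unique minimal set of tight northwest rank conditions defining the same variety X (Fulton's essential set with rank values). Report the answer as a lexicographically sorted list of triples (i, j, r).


Computing R[i][j] = min implied NW-rank bound (n=4, 3 conditions):

  row 1: 0, 1, 1, 1
  row 2: 0, 1, 2, 2
  row 3: 1, 2, 3, 3
  row 4: 1, 2, 3, 4

the unique w with this rank table is (2, 3, 1, 4).

Rothe diagram D(w) (2 cells), 1 SE-corner (essential condition):

[(2, 1, 0)]


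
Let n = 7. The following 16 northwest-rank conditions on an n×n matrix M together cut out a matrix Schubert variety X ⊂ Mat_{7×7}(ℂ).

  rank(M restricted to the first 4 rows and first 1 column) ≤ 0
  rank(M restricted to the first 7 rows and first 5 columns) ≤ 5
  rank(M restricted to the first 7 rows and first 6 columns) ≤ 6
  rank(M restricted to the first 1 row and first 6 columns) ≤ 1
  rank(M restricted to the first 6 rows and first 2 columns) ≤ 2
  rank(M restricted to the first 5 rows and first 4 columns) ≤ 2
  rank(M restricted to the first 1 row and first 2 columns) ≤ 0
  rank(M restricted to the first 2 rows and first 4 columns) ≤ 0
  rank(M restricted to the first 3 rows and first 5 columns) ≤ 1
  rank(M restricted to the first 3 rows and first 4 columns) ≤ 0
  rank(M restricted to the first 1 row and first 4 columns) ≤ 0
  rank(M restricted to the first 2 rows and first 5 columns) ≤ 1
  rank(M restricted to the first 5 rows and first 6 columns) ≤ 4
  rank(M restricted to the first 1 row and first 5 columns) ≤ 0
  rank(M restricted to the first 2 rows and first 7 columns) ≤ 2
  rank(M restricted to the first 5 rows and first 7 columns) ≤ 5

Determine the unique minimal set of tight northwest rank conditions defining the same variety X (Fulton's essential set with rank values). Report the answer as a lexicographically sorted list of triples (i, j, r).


Rank table r_w(7×7) implied by the 16 constraints:

  i=1: 0 | 0 | 0 | 0 | 0 | 1 | 1
  i=2: 0 | 0 | 0 | 0 | 1 | 2 | 2
  i=3: 0 | 0 | 0 | 0 | 1 | 2 | 3
  i=4: 0 | 1 | 1 | 1 | 2 | 3 | 4
  i=5: 1 | 2 | 2 | 2 | 3 | 4 | 5
  i=6: 1 | 2 | 3 | 3 | 4 | 5 | 6
  i=7: 1 | 2 | 3 | 4 | 5 | 6 | 7

hence w(1..7) = (6, 5, 7, 2, 1, 3, 4).

ℓ(w)=14; the 3 essential cells (i,j,r):

[(1, 5, 0), (3, 4, 0), (4, 1, 0)]


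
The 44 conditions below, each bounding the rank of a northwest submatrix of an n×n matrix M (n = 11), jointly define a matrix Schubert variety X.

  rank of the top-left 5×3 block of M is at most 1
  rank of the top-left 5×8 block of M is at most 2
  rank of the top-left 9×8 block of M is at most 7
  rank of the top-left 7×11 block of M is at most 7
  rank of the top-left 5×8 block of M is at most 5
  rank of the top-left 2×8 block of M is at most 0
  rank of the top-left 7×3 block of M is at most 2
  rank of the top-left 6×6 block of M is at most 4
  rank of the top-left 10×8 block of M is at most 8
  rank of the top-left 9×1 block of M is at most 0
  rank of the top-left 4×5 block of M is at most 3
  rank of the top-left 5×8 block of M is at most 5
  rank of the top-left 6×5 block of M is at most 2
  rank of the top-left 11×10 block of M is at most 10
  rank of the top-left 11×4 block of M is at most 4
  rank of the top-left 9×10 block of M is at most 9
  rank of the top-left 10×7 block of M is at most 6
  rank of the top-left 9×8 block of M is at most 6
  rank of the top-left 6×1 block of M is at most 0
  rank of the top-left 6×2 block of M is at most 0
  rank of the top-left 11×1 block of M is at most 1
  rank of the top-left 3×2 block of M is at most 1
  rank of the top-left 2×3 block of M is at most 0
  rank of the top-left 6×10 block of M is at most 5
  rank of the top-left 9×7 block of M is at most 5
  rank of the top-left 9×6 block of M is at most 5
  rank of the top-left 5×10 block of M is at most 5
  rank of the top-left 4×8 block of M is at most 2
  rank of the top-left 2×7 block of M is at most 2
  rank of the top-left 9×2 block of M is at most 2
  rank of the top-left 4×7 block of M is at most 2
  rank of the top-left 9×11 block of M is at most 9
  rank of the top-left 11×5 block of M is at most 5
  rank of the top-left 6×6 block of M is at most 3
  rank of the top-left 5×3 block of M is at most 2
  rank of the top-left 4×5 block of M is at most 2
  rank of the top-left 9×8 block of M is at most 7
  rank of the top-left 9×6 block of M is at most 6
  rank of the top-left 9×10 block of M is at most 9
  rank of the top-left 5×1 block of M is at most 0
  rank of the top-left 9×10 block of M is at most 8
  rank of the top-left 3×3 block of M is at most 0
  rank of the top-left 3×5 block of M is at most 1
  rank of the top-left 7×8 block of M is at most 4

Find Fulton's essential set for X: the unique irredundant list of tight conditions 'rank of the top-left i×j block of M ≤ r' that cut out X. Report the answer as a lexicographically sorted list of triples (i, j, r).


Computing R[i][j] = min implied NW-rank bound (n=11, 44 conditions):

  i=1: 0 0 0 0 0 0 0 0 1 1 1
  i=2: 0 0 0 0 0 0 0 0 1 2 2
  i=3: 0 0 0 1 1 1 1 1 2 3 3
  i=4: 0 0 1 2 2 2 2 2 3 4 4
  i=5: 0 0 1 2 2 2 2 2 3 4 5
  i=6: 0 0 1 2 2 3 3 3 4 5 6
  i=7: 0 1 2 3 3 4 4 4 5 6 7
  i=8: 0 1 2 3 4 5 5 5 6 7 8
  i=9: 0 1 2 3 4 5 5 6 7 8 9
  i=10: 1 2 3 4 5 6 6 7 8 9 10
  i=11: 1 2 3 4 5 6 7 8 9 10 11

hence w(1..11) = (9, 10, 4, 3, 11, 6, 2, 5, 8, 1, 7).

Fulton essential set (7 of the 34 Rothe cells):

[(2, 8, 0), (3, 3, 0), (5, 8, 2), (6, 2, 0), (6, 5, 2), (9, 1, 0), (9, 7, 5)]


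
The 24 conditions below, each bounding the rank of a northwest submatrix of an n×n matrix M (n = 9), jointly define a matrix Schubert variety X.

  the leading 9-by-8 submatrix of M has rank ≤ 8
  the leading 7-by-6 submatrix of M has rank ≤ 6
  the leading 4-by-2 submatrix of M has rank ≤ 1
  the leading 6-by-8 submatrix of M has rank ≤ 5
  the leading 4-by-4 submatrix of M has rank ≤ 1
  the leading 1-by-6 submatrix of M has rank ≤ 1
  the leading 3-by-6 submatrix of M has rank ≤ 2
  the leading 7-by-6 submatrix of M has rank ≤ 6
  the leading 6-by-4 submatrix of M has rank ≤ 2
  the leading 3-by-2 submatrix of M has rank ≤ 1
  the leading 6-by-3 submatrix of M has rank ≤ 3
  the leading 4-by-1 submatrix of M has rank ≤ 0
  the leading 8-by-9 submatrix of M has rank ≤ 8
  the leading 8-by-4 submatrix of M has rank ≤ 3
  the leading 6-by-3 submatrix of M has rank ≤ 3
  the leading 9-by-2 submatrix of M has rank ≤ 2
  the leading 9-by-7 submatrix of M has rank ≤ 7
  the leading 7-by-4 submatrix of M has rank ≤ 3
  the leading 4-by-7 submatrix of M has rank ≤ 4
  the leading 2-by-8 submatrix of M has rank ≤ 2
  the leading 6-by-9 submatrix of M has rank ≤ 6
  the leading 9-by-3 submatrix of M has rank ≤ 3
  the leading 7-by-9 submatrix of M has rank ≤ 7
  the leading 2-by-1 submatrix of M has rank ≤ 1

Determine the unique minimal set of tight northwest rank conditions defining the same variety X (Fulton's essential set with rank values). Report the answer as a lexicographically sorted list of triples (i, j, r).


Propagating the 24 rank bounds to every northwest block:

  row 1: 0, 1, 1, 1, 1, 1, 1, 1, 1
  row 2: 0, 1, 1, 1, 2, 2, 2, 2, 2
  row 3: 0, 1, 1, 1, 2, 2, 3, 3, 3
  row 4: 0, 1, 1, 1, 2, 3, 4, 4, 4
  row 5: 1, 2, 2, 2, 3, 4, 5, 5, 5
  row 6: 1, 2, 2, 2, 3, 4, 5, 5, 6
  row 7: 1, 2, 3, 3, 4, 5, 6, 6, 7
  row 8: 1, 2, 3, 3, 4, 5, 6, 7, 8
  row 9: 1, 2, 3, 4, 5, 6, 7, 8, 9

giving w = (2, 5, 7, 6, 1, 9, 3, 8, 4) via Δ²R.

Rothe diagram D(w) (15 cells), 6 SE-corners (essential conditions):

[(3, 6, 2), (4, 1, 0), (4, 4, 1), (6, 4, 2), (6, 8, 5), (8, 4, 3)]


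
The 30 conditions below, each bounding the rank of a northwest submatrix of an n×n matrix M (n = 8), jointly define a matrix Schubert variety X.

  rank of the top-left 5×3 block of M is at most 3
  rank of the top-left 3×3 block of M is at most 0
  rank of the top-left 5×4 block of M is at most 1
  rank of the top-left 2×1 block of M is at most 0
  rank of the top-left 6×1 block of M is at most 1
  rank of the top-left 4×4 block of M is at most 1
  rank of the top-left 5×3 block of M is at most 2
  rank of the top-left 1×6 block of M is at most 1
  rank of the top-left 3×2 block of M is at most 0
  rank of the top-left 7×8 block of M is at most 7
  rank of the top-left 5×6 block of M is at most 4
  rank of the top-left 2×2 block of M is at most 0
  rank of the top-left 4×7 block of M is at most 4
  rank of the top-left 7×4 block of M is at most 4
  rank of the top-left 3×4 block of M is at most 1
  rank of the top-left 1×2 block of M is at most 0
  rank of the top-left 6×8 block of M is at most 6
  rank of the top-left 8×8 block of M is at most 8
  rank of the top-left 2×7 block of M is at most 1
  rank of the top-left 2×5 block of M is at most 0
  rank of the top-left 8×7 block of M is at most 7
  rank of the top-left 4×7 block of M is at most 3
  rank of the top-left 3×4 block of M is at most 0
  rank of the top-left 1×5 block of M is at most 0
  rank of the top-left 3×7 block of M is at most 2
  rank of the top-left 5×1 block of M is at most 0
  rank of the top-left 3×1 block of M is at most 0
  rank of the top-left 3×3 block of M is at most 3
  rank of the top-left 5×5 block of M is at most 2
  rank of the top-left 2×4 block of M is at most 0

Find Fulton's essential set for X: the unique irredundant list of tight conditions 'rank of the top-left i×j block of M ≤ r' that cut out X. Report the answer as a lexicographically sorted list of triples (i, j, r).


Reconstructing r_w from the 30 given conditions:

  0  0  0  0  0  1  1  1
  0  0  0  0  0  1  1  2
  0  0  0  0  1  2  2  3
  0  1  1  1  2  3  3  4
  0  1  1  1  2  3  4  5
  1  2  2  2  3  4  5  6
  1  2  3  3  4  5  6  7
  1  2  3  4  5  6  7  8

giving w = (6, 8, 5, 2, 7, 1, 3, 4) via Δ²R.

ℓ(w)=19; the 5 essential cells (i,j,r):

[(2, 5, 0), (2, 7, 1), (3, 4, 0), (5, 1, 0), (5, 4, 1)]


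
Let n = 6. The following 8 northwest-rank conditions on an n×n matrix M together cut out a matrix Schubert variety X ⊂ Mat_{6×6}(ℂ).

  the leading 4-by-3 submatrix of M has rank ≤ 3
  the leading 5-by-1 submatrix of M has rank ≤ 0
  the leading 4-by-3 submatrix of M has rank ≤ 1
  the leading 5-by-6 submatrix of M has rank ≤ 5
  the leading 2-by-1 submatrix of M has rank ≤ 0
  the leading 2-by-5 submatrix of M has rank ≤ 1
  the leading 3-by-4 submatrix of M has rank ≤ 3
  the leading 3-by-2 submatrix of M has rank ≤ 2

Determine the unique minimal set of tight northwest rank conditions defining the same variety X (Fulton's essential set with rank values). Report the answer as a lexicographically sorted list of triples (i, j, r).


Recovering R(i,j) via the rank-extension bound from the 8 conditions:

  R[1]: 0  1  1  1  1  1
  R[2]: 0  1  1  1  1  2
  R[3]: 0  1  1  2  2  3
  R[4]: 0  1  1  2  3  4
  R[5]: 0  1  2  3  4  5
  R[6]: 1  2  3  4  5  6

hence w(1..6) = (2, 6, 4, 5, 3, 1).

3 SE-corners of the 10-cell Rothe diagram give Ess(w):

[(2, 5, 1), (4, 3, 1), (5, 1, 0)]


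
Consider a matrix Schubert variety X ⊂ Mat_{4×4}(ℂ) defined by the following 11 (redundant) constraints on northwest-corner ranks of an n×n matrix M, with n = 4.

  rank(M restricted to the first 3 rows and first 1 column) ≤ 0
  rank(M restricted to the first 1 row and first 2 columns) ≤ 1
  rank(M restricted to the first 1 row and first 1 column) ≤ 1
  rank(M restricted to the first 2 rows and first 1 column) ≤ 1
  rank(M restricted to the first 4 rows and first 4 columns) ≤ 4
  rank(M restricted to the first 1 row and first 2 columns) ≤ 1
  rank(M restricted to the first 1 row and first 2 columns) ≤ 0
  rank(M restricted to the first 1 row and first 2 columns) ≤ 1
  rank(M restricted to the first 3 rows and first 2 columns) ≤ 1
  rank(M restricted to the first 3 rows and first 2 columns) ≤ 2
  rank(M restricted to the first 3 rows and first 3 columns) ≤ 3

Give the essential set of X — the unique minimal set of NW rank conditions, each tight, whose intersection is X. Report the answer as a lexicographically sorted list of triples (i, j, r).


Computing R[i][j] = min implied NW-rank bound (n=4, 11 conditions):

  0 | 0 | 1 | 1
  0 | 1 | 2 | 2
  0 | 1 | 2 | 3
  1 | 2 | 3 | 4

hence w(1..4) = (3, 2, 4, 1).

ℓ(w)=4; the 2 essential cells (i,j,r):

[(1, 2, 0), (3, 1, 0)]


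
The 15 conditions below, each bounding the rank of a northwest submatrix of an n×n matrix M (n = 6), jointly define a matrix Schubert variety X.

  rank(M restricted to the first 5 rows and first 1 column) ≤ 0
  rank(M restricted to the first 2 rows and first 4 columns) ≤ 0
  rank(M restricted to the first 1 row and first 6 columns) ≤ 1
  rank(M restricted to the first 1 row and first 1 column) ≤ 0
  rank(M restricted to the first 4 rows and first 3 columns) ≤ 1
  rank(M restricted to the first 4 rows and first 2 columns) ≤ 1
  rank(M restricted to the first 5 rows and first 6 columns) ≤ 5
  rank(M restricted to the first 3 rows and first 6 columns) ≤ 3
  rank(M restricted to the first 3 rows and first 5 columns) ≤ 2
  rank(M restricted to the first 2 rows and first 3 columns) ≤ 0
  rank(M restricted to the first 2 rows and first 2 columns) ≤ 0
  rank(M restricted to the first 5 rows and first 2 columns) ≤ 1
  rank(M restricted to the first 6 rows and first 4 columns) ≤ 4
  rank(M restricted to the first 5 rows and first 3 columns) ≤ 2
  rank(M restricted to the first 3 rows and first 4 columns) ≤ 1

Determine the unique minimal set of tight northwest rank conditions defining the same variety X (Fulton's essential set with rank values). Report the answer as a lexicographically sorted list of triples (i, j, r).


Reconstructing r_w from the 15 given conditions:

  row 1: 0  0  0  0  1  1
  row 2: 0  0  0  0  1  2
  row 3: 0  1  1  1  2  3
  row 4: 0  1  1  2  3  4
  row 5: 0  1  2  3  4  5
  row 6: 1  2  3  4  5  6

reading off 1-entries of Δ²R: w = (5, 6, 2, 4, 3, 1).

ℓ(w)=12; the 3 essential cells (i,j,r):

[(2, 4, 0), (4, 3, 1), (5, 1, 0)]


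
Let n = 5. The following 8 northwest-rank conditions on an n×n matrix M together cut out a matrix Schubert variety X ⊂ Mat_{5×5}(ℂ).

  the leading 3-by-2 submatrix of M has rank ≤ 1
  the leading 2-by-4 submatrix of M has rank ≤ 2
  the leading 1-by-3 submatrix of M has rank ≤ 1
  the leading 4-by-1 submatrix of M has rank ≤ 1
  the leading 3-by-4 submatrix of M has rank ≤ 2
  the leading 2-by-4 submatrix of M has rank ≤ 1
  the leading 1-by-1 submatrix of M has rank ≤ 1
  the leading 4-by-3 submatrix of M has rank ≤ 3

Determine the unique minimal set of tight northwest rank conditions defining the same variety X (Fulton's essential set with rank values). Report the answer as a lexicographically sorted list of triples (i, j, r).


The tightest implied rank at each (i,j), from the 8 conditions:

  row 1: 1 | 1 | 1 | 1 | 1
  row 2: 1 | 1 | 1 | 1 | 2
  row 3: 1 | 1 | 2 | 2 | 3
  row 4: 1 | 2 | 3 | 3 | 4
  row 5: 1 | 2 | 3 | 4 | 5

reading off 1-entries of Δ²R: w = (1, 5, 3, 2, 4).

2 SE-corners of the 4-cell Rothe diagram give Ess(w):

[(2, 4, 1), (3, 2, 1)]


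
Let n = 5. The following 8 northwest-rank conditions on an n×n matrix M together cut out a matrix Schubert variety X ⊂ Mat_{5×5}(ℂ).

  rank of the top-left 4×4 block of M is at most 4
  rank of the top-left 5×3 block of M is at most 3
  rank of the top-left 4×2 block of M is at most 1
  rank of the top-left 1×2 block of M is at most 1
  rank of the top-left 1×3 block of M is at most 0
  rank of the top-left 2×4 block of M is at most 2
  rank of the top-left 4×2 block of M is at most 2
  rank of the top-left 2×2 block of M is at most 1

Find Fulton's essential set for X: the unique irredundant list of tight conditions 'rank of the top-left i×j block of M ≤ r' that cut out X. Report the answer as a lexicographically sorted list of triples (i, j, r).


Reconstructing r_w from the 8 given conditions:

  row 1: 0  0  0  1  1
  row 2: 1  1  1  2  2
  row 3: 1  1  2  3  3
  row 4: 1  1  2  3  4
  row 5: 1  2  3  4  5

giving w = (4, 1, 3, 5, 2) via Δ²R.

Rothe diagram D(w) (5 cells), 2 SE-corners (essential conditions):

[(1, 3, 0), (4, 2, 1)]


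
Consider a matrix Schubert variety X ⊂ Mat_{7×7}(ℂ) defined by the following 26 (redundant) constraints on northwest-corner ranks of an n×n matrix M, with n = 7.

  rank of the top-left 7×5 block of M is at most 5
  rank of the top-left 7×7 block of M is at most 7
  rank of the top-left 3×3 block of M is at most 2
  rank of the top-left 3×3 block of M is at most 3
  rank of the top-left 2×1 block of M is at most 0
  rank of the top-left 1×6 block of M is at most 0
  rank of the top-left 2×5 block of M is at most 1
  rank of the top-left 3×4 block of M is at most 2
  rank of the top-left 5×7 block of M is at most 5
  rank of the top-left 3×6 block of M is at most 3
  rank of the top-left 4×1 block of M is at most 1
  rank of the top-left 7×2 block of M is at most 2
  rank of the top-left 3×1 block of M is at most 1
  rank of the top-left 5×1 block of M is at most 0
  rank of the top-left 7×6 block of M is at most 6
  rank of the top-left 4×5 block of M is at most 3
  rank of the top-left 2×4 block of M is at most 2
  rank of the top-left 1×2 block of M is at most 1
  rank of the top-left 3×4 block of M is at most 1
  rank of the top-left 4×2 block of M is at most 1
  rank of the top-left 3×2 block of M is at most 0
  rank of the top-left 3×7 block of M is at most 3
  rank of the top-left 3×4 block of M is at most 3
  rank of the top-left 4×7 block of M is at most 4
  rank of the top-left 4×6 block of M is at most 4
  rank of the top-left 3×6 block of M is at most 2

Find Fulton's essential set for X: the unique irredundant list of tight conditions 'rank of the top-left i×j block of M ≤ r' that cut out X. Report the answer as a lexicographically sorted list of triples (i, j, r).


Reconstructing r_w from the 26 given conditions:

  row 1: 0  0  0  0  0  0  1
  row 2: 0  0  1  1  1  1  2
  row 3: 0  0  1  1  2  2  3
  row 4: 0  1  2  2  3  3  4
  row 5: 0  1  2  3  4  4  5
  row 6: 1  2  3  4  5  5  6
  row 7: 1  2  3  4  5  6  7

so w = (7, 3, 5, 2, 4, 1, 6).

Fulton essential set (4 of the 13 Rothe cells):

[(1, 6, 0), (3, 2, 0), (3, 4, 1), (5, 1, 0)]


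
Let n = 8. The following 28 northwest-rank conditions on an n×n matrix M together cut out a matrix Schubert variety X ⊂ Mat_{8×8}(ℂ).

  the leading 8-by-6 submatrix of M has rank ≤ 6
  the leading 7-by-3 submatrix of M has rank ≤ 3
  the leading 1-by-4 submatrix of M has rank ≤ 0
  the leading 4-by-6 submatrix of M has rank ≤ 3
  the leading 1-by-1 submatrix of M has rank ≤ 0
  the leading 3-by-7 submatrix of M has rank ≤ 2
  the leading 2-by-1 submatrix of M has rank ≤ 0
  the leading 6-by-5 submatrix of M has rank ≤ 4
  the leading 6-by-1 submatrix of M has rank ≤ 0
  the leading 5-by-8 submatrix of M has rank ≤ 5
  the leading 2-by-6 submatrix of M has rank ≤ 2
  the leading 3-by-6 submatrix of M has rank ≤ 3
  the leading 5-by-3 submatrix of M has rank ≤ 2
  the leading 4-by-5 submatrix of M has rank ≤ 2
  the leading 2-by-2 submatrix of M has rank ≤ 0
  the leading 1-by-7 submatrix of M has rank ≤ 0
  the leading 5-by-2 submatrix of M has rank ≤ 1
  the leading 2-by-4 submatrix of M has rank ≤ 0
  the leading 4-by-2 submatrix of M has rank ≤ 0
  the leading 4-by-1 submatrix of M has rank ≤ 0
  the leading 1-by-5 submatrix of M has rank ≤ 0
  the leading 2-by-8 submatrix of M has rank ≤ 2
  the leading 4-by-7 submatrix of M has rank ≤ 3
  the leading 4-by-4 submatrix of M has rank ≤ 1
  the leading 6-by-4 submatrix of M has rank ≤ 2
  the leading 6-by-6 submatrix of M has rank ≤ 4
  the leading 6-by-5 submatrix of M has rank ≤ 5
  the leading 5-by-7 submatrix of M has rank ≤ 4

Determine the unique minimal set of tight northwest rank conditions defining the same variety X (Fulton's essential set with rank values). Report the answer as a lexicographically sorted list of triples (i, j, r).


Propagating the 28 rank bounds to every northwest block:

  row 1: 0 0 0 0 0 0 0 1
  row 2: 0 0 0 0 1 1 1 2
  row 3: 0 0 1 1 2 2 2 3
  row 4: 0 0 1 1 2 3 3 4
  row 5: 0 1 2 2 3 4 4 5
  row 6: 0 1 2 2 3 4 5 6
  row 7: 1 2 3 3 4 5 6 7
  row 8: 1 2 3 4 5 6 7 8

reading off 1-entries of Δ²R: w = (8, 5, 3, 6, 2, 7, 1, 4).

|D(w)|=19, |Ess(w)|=6:

[(1, 7, 0), (2, 4, 0), (4, 2, 0), (4, 4, 1), (6, 1, 0), (6, 4, 2)]


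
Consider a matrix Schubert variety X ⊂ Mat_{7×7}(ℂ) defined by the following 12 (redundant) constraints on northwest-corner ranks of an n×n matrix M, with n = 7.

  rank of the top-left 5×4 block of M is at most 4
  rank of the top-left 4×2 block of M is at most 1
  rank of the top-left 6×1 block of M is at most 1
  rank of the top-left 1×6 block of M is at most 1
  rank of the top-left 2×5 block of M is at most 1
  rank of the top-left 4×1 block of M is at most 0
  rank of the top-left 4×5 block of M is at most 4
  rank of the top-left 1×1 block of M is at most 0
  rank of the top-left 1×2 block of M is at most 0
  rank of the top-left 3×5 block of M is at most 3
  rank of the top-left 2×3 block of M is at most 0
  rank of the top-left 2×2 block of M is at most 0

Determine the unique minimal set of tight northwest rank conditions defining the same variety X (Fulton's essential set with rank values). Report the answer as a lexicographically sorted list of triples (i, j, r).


Reconstructing r_w from the 12 given conditions:

  i=1: 0, 0, 0, 1, 1, 1, 1
  i=2: 0, 0, 0, 1, 1, 2, 2
  i=3: 0, 1, 1, 2, 2, 3, 3
  i=4: 0, 1, 2, 3, 3, 4, 4
  i=5: 1, 2, 3, 4, 4, 5, 5
  i=6: 1, 2, 3, 4, 5, 6, 6
  i=7: 1, 2, 3, 4, 5, 6, 7

the unique w with this rank table is (4, 6, 2, 3, 1, 5, 7).

3 SE-corners of the 9-cell Rothe diagram give Ess(w):

[(2, 3, 0), (2, 5, 1), (4, 1, 0)]


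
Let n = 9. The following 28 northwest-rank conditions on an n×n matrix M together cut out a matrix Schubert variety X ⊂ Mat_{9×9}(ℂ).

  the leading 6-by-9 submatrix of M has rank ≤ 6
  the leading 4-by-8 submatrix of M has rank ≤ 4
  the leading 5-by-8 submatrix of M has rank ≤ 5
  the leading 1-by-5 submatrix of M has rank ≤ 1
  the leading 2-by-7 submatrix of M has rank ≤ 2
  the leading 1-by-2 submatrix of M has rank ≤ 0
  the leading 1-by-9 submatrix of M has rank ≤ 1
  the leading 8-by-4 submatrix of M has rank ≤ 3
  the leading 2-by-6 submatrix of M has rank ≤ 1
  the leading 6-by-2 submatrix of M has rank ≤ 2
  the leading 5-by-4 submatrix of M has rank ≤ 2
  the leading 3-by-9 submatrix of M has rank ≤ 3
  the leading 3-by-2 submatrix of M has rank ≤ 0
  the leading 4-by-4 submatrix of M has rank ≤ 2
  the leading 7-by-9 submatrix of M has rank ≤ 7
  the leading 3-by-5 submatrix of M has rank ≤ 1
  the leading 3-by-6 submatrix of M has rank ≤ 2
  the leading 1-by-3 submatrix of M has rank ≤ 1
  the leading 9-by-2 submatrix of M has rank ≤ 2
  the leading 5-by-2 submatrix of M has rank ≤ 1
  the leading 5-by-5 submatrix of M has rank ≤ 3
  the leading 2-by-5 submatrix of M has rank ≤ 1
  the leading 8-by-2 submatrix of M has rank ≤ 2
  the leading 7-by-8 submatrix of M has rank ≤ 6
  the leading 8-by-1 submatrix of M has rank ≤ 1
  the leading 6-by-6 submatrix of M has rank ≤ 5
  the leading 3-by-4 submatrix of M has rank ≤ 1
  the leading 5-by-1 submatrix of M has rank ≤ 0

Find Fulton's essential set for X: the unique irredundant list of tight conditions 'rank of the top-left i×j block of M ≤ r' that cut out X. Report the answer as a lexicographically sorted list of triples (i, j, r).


Reconstructing r_w from the 28 given conditions:

  i=1: 0 0 1 1 1 1 1 1 1
  i=2: 0 0 1 1 1 1 2 2 2
  i=3: 0 0 1 1 1 2 3 3 3
  i=4: 0 1 2 2 2 3 4 4 4
  i=5: 0 1 2 2 3 4 5 5 5
  i=6: 1 2 3 3 4 5 6 6 6
  i=7: 1 2 3 3 4 5 6 6 7
  i=8: 1 2 3 3 4 5 6 7 8
  i=9: 1 2 3 4 5 6 7 8 9

second differences of R give the permutation w = (3, 7, 6, 2, 5, 1, 9, 8, 4).

7 SE-corners of the 17-cell Rothe diagram give Ess(w):

[(2, 6, 1), (3, 2, 0), (3, 5, 1), (5, 1, 0), (5, 4, 2), (7, 8, 6), (8, 4, 3)]


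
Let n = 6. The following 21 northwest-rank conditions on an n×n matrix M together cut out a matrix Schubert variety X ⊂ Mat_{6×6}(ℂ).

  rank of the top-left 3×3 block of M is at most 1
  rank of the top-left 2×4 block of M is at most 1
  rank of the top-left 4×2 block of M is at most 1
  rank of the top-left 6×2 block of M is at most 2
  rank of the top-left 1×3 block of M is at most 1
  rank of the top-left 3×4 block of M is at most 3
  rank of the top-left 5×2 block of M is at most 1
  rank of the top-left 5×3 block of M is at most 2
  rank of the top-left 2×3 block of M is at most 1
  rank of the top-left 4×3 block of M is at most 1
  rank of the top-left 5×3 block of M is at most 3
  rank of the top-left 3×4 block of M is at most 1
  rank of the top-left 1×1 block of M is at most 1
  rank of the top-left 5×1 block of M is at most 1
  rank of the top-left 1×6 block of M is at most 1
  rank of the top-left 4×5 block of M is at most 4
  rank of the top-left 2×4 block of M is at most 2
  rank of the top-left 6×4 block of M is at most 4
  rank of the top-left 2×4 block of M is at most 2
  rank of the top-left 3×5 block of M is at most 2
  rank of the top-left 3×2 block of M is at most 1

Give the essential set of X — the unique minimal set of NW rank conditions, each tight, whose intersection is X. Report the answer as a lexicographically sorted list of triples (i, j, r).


Recovering R(i,j) via the rank-extension bound from the 21 conditions:

  1 1 1 1 1 1
  1 1 1 1 2 2
  1 1 1 1 2 3
  1 1 1 2 3 4
  1 1 2 3 4 5
  1 2 3 4 5 6

second differences of R give the permutation w = (1, 5, 6, 4, 3, 2).

Fulton essential set (3 of the 9 Rothe cells):

[(3, 4, 1), (4, 3, 1), (5, 2, 1)]


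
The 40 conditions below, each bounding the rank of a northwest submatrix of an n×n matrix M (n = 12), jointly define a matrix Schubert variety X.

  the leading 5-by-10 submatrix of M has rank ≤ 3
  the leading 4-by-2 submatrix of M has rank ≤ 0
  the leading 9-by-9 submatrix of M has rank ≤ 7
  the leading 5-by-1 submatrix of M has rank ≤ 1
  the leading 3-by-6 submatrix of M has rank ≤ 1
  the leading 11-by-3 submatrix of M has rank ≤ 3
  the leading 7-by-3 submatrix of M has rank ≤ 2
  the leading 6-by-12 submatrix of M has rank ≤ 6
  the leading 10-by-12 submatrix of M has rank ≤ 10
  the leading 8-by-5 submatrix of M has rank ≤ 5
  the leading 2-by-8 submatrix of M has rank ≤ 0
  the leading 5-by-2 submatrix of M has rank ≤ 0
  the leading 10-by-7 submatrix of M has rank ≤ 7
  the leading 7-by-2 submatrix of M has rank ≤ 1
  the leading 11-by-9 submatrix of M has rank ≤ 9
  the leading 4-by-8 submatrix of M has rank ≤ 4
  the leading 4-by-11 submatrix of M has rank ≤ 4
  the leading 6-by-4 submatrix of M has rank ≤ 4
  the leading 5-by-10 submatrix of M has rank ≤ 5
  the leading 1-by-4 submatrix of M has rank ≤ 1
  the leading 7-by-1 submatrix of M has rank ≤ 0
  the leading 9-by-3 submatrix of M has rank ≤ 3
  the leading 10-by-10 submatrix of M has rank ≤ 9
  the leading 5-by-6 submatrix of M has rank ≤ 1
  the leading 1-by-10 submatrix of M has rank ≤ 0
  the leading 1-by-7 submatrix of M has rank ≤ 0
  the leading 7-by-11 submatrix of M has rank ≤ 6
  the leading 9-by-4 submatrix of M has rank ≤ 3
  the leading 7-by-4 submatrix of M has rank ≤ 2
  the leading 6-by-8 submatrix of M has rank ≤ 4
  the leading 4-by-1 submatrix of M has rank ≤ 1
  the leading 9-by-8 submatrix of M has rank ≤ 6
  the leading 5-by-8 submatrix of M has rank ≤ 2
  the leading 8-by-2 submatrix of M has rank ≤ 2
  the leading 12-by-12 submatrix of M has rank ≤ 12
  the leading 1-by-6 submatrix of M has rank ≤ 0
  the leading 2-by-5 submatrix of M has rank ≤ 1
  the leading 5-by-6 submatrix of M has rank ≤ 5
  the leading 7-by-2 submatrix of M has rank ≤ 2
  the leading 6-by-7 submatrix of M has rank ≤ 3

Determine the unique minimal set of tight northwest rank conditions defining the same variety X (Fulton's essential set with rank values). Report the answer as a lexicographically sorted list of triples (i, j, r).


The tightest implied rank at each (i,j), from the 40 conditions:

  row 1: 0  0  0  0  0  0  0  0  0  0  1  1
  row 2: 0  0  0  0  0  0  0  0  1  1  2  2
  row 3: 0  0  1  1  1  1  1  1  2  2  3  3
  row 4: 0  0  1  1  1  1  2  2  3  3  4  4
  row 5: 0  0  1  1  1  1  2  2  3  3  4  5
  row 6: 0  1  2  2  2  2  3  3  4  4  5  6
  row 7: 0  1  2  2  3  3  4  4  5  5  6  7
  row 8: 1  2  3  3  4  4  5  5  6  6  7  8
  row 9: 1  2  3  3  4  5  6  6  7  7  8  9
  row 10: 1  2  3  4  5  6  7  7  8  8  9  10
  row 11: 1  2  3  4  5  6  7  8  9  9  10  11
  row 12: 1  2  3  4  5  6  7  8  9  10  11  12

reading off 1-entries of Δ²R: w = (11, 9, 3, 7, 12, 2, 5, 1, 6, 4, 8, 10).

D(w) has 36 cells with 9 SE-corners; essential set:

[(1, 10, 0), (2, 8, 0), (5, 2, 0), (5, 6, 1), (5, 8, 2), (5, 10, 3), (7, 1, 0), (7, 4, 2), (9, 4, 3)]


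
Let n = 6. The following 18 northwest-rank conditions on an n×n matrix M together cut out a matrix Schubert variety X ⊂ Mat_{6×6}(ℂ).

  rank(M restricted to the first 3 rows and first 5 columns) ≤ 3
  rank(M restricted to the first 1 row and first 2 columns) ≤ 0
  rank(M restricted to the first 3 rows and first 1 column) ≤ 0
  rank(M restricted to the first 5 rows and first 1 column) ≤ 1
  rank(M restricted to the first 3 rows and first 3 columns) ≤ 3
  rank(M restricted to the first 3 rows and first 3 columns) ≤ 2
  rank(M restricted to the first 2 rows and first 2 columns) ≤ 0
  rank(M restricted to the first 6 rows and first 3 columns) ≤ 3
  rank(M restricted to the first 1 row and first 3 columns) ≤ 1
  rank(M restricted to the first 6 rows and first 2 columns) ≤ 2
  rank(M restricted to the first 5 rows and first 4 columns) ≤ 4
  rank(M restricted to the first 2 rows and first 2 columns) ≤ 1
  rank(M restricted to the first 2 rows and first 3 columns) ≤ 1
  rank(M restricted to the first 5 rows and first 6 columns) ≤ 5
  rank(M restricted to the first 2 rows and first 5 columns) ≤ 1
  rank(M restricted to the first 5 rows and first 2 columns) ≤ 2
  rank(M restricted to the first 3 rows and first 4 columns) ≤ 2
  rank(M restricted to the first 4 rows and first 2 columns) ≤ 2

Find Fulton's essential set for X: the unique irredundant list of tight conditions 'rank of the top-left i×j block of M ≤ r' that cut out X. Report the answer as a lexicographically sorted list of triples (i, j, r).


Computing R[i][j] = min implied NW-rank bound (n=6, 18 conditions):

  R[1]: 0  0  1  1  1  1
  R[2]: 0  0  1  1  1  2
  R[3]: 0  1  2  2  2  3
  R[4]: 1  2  3  3  3  4
  R[5]: 1  2  3  4  4  5
  R[6]: 1  2  3  4  5  6

reading off 1-entries of Δ²R: w = (3, 6, 2, 1, 4, 5).

ℓ(w)=7; the 3 essential cells (i,j,r):

[(2, 2, 0), (2, 5, 1), (3, 1, 0)]
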